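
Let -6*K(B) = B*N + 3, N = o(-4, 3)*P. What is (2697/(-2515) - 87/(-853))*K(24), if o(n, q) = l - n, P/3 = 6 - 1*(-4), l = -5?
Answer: -248767452/2145295 ≈ -115.96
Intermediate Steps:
P = 30 (P = 3*(6 - 1*(-4)) = 3*(6 + 4) = 3*10 = 30)
o(n, q) = -5 - n
N = -30 (N = (-5 - 1*(-4))*30 = (-5 + 4)*30 = -1*30 = -30)
K(B) = -½ + 5*B (K(B) = -(B*(-30) + 3)/6 = -(-30*B + 3)/6 = -(3 - 30*B)/6 = -½ + 5*B)
(2697/(-2515) - 87/(-853))*K(24) = (2697/(-2515) - 87/(-853))*(-½ + 5*24) = (2697*(-1/2515) - 87*(-1/853))*(-½ + 120) = (-2697/2515 + 87/853)*(239/2) = -2081736/2145295*239/2 = -248767452/2145295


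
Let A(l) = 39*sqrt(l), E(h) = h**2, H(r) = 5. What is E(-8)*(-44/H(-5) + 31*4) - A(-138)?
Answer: 36864/5 - 39*I*sqrt(138) ≈ 7372.8 - 458.15*I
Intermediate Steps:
E(-8)*(-44/H(-5) + 31*4) - A(-138) = (-8)**2*(-44/5 + 31*4) - 39*sqrt(-138) = 64*(-44*1/5 + 124) - 39*I*sqrt(138) = 64*(-44/5 + 124) - 39*I*sqrt(138) = 64*(576/5) - 39*I*sqrt(138) = 36864/5 - 39*I*sqrt(138)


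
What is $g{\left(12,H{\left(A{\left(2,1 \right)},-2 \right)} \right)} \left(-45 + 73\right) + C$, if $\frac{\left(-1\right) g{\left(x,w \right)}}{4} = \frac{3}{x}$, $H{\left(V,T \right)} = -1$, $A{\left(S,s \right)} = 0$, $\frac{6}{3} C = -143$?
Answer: $- \frac{199}{2} \approx -99.5$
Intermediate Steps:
$C = - \frac{143}{2}$ ($C = \frac{1}{2} \left(-143\right) = - \frac{143}{2} \approx -71.5$)
$g{\left(x,w \right)} = - \frac{12}{x}$ ($g{\left(x,w \right)} = - 4 \frac{3}{x} = - \frac{12}{x}$)
$g{\left(12,H{\left(A{\left(2,1 \right)},-2 \right)} \right)} \left(-45 + 73\right) + C = - \frac{12}{12} \left(-45 + 73\right) - \frac{143}{2} = \left(-12\right) \frac{1}{12} \cdot 28 - \frac{143}{2} = \left(-1\right) 28 - \frac{143}{2} = -28 - \frac{143}{2} = - \frac{199}{2}$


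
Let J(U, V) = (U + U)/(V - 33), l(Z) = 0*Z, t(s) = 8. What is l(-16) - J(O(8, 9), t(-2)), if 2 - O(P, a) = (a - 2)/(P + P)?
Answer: 1/8 ≈ 0.12500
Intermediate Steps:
O(P, a) = 2 - (-2 + a)/(2*P) (O(P, a) = 2 - (a - 2)/(P + P) = 2 - (-2 + a)/(2*P))
l(Z) = 0
J(U, V) = 2*U/(-33 + V) (J(U, V) = (2*U)/(-33 + V) = 2*U/(-33 + V))
l(-16) - J(O(8, 9), t(-2)) = 0 - 2*(1/2)*(2 - 1*9 + 4*8)/8/(-33 + 8) = 0 - 2*(1/2)*(1/8)*(2 - 9 + 32)/(-25) = 0 - 2*(1/2)*(1/8)*25*(-1)/25 = 0 - 2*25*(-1)/(16*25) = 0 - 1*(-1/8) = 0 + 1/8 = 1/8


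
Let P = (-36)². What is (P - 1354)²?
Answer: 3364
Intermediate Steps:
P = 1296
(P - 1354)² = (1296 - 1354)² = (-58)² = 3364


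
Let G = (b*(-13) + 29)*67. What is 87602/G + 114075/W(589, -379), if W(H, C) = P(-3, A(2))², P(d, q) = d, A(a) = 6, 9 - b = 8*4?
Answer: 139316701/10988 ≈ 12679.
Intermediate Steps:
b = -23 (b = 9 - 8*4 = 9 - 1*32 = 9 - 32 = -23)
W(H, C) = 9 (W(H, C) = (-3)² = 9)
G = 21976 (G = (-23*(-13) + 29)*67 = (299 + 29)*67 = 328*67 = 21976)
87602/G + 114075/W(589, -379) = 87602/21976 + 114075/9 = 87602*(1/21976) + 114075*(⅑) = 43801/10988 + 12675 = 139316701/10988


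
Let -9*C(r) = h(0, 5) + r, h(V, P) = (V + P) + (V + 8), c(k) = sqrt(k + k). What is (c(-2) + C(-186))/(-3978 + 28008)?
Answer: 173/216270 + I/12015 ≈ 0.00079993 + 8.3229e-5*I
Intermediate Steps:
c(k) = sqrt(2)*sqrt(k) (c(k) = sqrt(2*k) = sqrt(2)*sqrt(k))
h(V, P) = 8 + P + 2*V (h(V, P) = (P + V) + (8 + V) = 8 + P + 2*V)
C(r) = -13/9 - r/9 (C(r) = -((8 + 5 + 2*0) + r)/9 = -((8 + 5 + 0) + r)/9 = -(13 + r)/9 = -13/9 - r/9)
(c(-2) + C(-186))/(-3978 + 28008) = (sqrt(2)*sqrt(-2) + (-13/9 - 1/9*(-186)))/(-3978 + 28008) = (sqrt(2)*(I*sqrt(2)) + (-13/9 + 62/3))/24030 = (2*I + 173/9)*(1/24030) = (173/9 + 2*I)*(1/24030) = 173/216270 + I/12015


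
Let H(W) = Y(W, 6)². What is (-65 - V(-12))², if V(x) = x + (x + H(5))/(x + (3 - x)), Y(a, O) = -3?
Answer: 2704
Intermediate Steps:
H(W) = 9 (H(W) = (-3)² = 9)
V(x) = 3 + 4*x/3 (V(x) = x + (x + 9)/(x + (3 - x)) = x + (9 + x)/3 = x + (9 + x)*(⅓) = x + (3 + x/3) = 3 + 4*x/3)
(-65 - V(-12))² = (-65 - (3 + (4/3)*(-12)))² = (-65 - (3 - 16))² = (-65 - 1*(-13))² = (-65 + 13)² = (-52)² = 2704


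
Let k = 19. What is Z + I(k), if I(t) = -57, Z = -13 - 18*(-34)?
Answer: 542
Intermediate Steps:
Z = 599 (Z = -13 + 612 = 599)
Z + I(k) = 599 - 57 = 542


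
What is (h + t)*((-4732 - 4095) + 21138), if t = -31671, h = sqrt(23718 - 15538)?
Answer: -389901681 + 24622*sqrt(2045) ≈ -3.8879e+8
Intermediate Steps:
h = 2*sqrt(2045) (h = sqrt(8180) = 2*sqrt(2045) ≈ 90.443)
(h + t)*((-4732 - 4095) + 21138) = (2*sqrt(2045) - 31671)*((-4732 - 4095) + 21138) = (-31671 + 2*sqrt(2045))*(-8827 + 21138) = (-31671 + 2*sqrt(2045))*12311 = -389901681 + 24622*sqrt(2045)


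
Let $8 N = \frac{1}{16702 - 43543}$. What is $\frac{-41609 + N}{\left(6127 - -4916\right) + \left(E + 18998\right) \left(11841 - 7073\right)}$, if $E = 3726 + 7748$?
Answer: $- \frac{8934617353}{31200308866392} \approx -0.00028636$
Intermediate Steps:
$E = 11474$
$N = - \frac{1}{214728}$ ($N = \frac{1}{8 \left(16702 - 43543\right)} = \frac{1}{8 \left(-26841\right)} = \frac{1}{8} \left(- \frac{1}{26841}\right) = - \frac{1}{214728} \approx -4.6571 \cdot 10^{-6}$)
$\frac{-41609 + N}{\left(6127 - -4916\right) + \left(E + 18998\right) \left(11841 - 7073\right)} = \frac{-41609 - \frac{1}{214728}}{\left(6127 - -4916\right) + \left(11474 + 18998\right) \left(11841 - 7073\right)} = - \frac{8934617353}{214728 \left(\left(6127 + 4916\right) + 30472 \cdot 4768\right)} = - \frac{8934617353}{214728 \left(11043 + 145290496\right)} = - \frac{8934617353}{214728 \cdot 145301539} = \left(- \frac{8934617353}{214728}\right) \frac{1}{145301539} = - \frac{8934617353}{31200308866392}$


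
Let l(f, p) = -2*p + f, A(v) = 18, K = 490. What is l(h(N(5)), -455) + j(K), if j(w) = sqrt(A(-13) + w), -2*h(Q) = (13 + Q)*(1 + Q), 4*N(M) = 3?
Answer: 28735/32 + 2*sqrt(127) ≈ 920.51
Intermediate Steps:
N(M) = 3/4 (N(M) = (1/4)*3 = 3/4)
h(Q) = -(1 + Q)*(13 + Q)/2 (h(Q) = -(13 + Q)*(1 + Q)/2 = -(1 + Q)*(13 + Q)/2)
j(w) = sqrt(18 + w)
l(f, p) = f - 2*p
l(h(N(5)), -455) + j(K) = ((-13/2 - 7*3/4 - (3/4)**2/2) - 2*(-455)) + sqrt(18 + 490) = ((-13/2 - 21/4 - 1/2*9/16) + 910) + sqrt(508) = ((-13/2 - 21/4 - 9/32) + 910) + 2*sqrt(127) = (-385/32 + 910) + 2*sqrt(127) = 28735/32 + 2*sqrt(127)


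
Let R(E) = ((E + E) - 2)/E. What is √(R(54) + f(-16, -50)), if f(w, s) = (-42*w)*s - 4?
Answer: I*√2721765/9 ≈ 183.31*I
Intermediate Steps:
f(w, s) = -4 - 42*s*w (f(w, s) = -42*s*w - 4 = -4 - 42*s*w)
R(E) = (-2 + 2*E)/E (R(E) = (2*E - 2)/E = (-2 + 2*E)/E)
√(R(54) + f(-16, -50)) = √((2 - 2/54) + (-4 - 42*(-50)*(-16))) = √((2 - 2*1/54) + (-4 - 33600)) = √((2 - 1/27) - 33604) = √(53/27 - 33604) = √(-907255/27) = I*√2721765/9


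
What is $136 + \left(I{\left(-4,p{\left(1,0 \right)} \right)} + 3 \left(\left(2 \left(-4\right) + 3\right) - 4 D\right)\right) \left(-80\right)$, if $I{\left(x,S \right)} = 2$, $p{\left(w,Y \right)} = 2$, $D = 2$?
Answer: $3096$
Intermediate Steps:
$136 + \left(I{\left(-4,p{\left(1,0 \right)} \right)} + 3 \left(\left(2 \left(-4\right) + 3\right) - 4 D\right)\right) \left(-80\right) = 136 + \left(2 + 3 \left(\left(2 \left(-4\right) + 3\right) - 8\right)\right) \left(-80\right) = 136 + \left(2 + 3 \left(\left(-8 + 3\right) - 8\right)\right) \left(-80\right) = 136 + \left(2 + 3 \left(-5 - 8\right)\right) \left(-80\right) = 136 + \left(2 + 3 \left(-13\right)\right) \left(-80\right) = 136 + \left(2 - 39\right) \left(-80\right) = 136 - -2960 = 136 + 2960 = 3096$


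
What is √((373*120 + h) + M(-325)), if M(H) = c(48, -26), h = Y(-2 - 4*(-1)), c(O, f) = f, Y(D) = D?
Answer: 8*√699 ≈ 211.51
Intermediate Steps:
h = 2 (h = -2 - 4*(-1) = -2 + 4 = 2)
M(H) = -26
√((373*120 + h) + M(-325)) = √((373*120 + 2) - 26) = √((44760 + 2) - 26) = √(44762 - 26) = √44736 = 8*√699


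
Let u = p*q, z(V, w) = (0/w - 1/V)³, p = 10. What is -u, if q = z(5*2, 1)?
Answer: 1/100 ≈ 0.010000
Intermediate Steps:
z(V, w) = -1/V³ (z(V, w) = (0 - 1/V)³ = (-1/V)³ = -1/V³)
q = -1/1000 (q = -1/(5*2)³ = -1/10³ = -1*1/1000 = -1/1000 ≈ -0.0010000)
u = -1/100 (u = 10*(-1/1000) = -1/100 ≈ -0.010000)
-u = -1*(-1/100) = 1/100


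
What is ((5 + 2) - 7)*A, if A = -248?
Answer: 0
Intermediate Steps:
((5 + 2) - 7)*A = ((5 + 2) - 7)*(-248) = (7 - 7)*(-248) = 0*(-248) = 0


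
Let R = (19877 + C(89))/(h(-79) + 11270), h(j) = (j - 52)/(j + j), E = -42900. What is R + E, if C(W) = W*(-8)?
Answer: -76392905830/1780791 ≈ -42898.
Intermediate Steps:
C(W) = -8*W
h(j) = (-52 + j)/(2*j) (h(j) = (-52 + j)/((2*j)) = (-52 + j)*(1/(2*j)) = (-52 + j)/(2*j))
R = 3028070/1780791 (R = (19877 - 8*89)/((½)*(-52 - 79)/(-79) + 11270) = (19877 - 712)/((½)*(-1/79)*(-131) + 11270) = 19165/(131/158 + 11270) = 19165/(1780791/158) = 19165*(158/1780791) = 3028070/1780791 ≈ 1.7004)
R + E = 3028070/1780791 - 42900 = -76392905830/1780791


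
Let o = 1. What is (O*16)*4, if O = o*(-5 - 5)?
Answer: -640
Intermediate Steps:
O = -10 (O = 1*(-5 - 5) = 1*(-10) = -10)
(O*16)*4 = -10*16*4 = -160*4 = -640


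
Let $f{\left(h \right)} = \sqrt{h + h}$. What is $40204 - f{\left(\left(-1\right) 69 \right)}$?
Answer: $40204 - i \sqrt{138} \approx 40204.0 - 11.747 i$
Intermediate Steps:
$f{\left(h \right)} = \sqrt{2} \sqrt{h}$ ($f{\left(h \right)} = \sqrt{2 h} = \sqrt{2} \sqrt{h}$)
$40204 - f{\left(\left(-1\right) 69 \right)} = 40204 - \sqrt{2} \sqrt{\left(-1\right) 69} = 40204 - \sqrt{2} \sqrt{-69} = 40204 - \sqrt{2} i \sqrt{69} = 40204 - i \sqrt{138}$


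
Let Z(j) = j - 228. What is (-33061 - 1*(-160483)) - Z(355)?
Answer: 127295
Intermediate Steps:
Z(j) = -228 + j
(-33061 - 1*(-160483)) - Z(355) = (-33061 - 1*(-160483)) - (-228 + 355) = (-33061 + 160483) - 1*127 = 127422 - 127 = 127295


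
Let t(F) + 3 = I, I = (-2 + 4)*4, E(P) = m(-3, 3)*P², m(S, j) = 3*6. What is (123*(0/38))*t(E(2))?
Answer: 0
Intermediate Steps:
m(S, j) = 18
E(P) = 18*P²
I = 8 (I = 2*4 = 8)
t(F) = 5 (t(F) = -3 + 8 = 5)
(123*(0/38))*t(E(2)) = (123*(0/38))*5 = (123*(0*(1/38)))*5 = (123*0)*5 = 0*5 = 0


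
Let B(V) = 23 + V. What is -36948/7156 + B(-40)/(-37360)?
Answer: -345063907/66837040 ≈ -5.1628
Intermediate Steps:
-36948/7156 + B(-40)/(-37360) = -36948/7156 + (23 - 40)/(-37360) = -36948*1/7156 - 17*(-1/37360) = -9237/1789 + 17/37360 = -345063907/66837040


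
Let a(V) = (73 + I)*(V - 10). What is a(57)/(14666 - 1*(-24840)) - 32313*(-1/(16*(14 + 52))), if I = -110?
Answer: 212453499/6953056 ≈ 30.555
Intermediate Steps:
a(V) = 370 - 37*V (a(V) = (73 - 110)*(V - 10) = -37*(-10 + V) = 370 - 37*V)
a(57)/(14666 - 1*(-24840)) - 32313*(-1/(16*(14 + 52))) = (370 - 37*57)/(14666 - 1*(-24840)) - 32313*(-1/(16*(14 + 52))) = (370 - 2109)/(14666 + 24840) - 32313/((-16*66)) = -1739/39506 - 32313/(-1056) = -1739*1/39506 - 32313*(-1/1056) = -1739/39506 + 10771/352 = 212453499/6953056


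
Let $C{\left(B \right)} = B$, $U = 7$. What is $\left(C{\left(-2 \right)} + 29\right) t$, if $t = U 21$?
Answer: $3969$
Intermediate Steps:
$t = 147$ ($t = 7 \cdot 21 = 147$)
$\left(C{\left(-2 \right)} + 29\right) t = \left(-2 + 29\right) 147 = 27 \cdot 147 = 3969$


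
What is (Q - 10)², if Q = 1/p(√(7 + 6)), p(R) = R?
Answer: (130 - √13)²/169 ≈ 94.530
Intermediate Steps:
Q = √13/13 (Q = 1/(√(7 + 6)) = 1/(√13) = √13/13 ≈ 0.27735)
(Q - 10)² = (√13/13 - 10)² = (-10 + √13/13)²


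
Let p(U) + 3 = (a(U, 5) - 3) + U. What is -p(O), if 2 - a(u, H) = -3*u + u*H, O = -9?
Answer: -5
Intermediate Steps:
a(u, H) = 2 + 3*u - H*u (a(u, H) = 2 - (-3*u + u*H) = 2 - (-3*u + H*u) = 2 + (3*u - H*u) = 2 + 3*u - H*u)
p(U) = -4 - U (p(U) = -3 + (((2 + 3*U - 1*5*U) - 3) + U) = -3 + (((2 + 3*U - 5*U) - 3) + U) = -3 + (((2 - 2*U) - 3) + U) = -3 + ((-1 - 2*U) + U) = -3 + (-1 - U) = -4 - U)
-p(O) = -(-4 - 1*(-9)) = -(-4 + 9) = -1*5 = -5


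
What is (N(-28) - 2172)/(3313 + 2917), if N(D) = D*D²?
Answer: -12062/3115 ≈ -3.8722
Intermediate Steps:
N(D) = D³
(N(-28) - 2172)/(3313 + 2917) = ((-28)³ - 2172)/(3313 + 2917) = (-21952 - 2172)/6230 = -24124*1/6230 = -12062/3115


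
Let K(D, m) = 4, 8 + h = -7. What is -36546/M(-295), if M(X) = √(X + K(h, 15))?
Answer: 12182*I*√291/97 ≈ 2142.4*I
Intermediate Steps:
h = -15 (h = -8 - 7 = -15)
M(X) = √(4 + X) (M(X) = √(X + 4) = √(4 + X))
-36546/M(-295) = -36546/√(4 - 295) = -36546*(-I*√291/291) = -(-12182)*I*√291/97 = 12182*I*√291/97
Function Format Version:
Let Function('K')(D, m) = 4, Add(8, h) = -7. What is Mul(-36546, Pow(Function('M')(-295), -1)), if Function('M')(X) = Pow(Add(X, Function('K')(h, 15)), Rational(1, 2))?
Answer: Mul(Rational(12182, 97), I, Pow(291, Rational(1, 2))) ≈ Mul(2142.4, I)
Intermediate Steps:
h = -15 (h = Add(-8, -7) = -15)
Function('M')(X) = Pow(Add(4, X), Rational(1, 2)) (Function('M')(X) = Pow(Add(X, 4), Rational(1, 2)) = Pow(Add(4, X), Rational(1, 2)))
Mul(-36546, Pow(Function('M')(-295), -1)) = Mul(-36546, Pow(Pow(Add(4, -295), Rational(1, 2)), -1)) = Mul(-36546, Pow(Pow(-291, Rational(1, 2)), -1)) = Mul(-36546, Pow(Mul(I, Pow(291, Rational(1, 2))), -1)) = Mul(-36546, Mul(Rational(-1, 291), I, Pow(291, Rational(1, 2)))) = Mul(Rational(12182, 97), I, Pow(291, Rational(1, 2)))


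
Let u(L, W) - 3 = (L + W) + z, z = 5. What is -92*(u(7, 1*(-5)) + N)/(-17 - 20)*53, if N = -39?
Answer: -141404/37 ≈ -3821.7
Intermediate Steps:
u(L, W) = 8 + L + W (u(L, W) = 3 + ((L + W) + 5) = 3 + (5 + L + W) = 8 + L + W)
-92*(u(7, 1*(-5)) + N)/(-17 - 20)*53 = -92*((8 + 7 + 1*(-5)) - 39)/(-17 - 20)*53 = -92*((8 + 7 - 5) - 39)/(-37)*53 = -92*(10 - 39)*(-1)/37*53 = -(-2668)*(-1)/37*53 = -92*29/37*53 = -2668/37*53 = -141404/37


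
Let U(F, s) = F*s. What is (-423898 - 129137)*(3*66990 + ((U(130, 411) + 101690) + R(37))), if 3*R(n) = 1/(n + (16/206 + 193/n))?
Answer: -4534515648874585/23026 ≈ -1.9693e+11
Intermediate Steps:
R(n) = 1/(3*(8/103 + n + 193/n)) (R(n) = 1/(3*(n + (16/206 + 193/n))) = 1/(3*(n + (16*(1/206) + 193/n))) = 1/(3*(n + (8/103 + 193/n))) = 1/(3*(8/103 + n + 193/n)))
(-423898 - 129137)*(3*66990 + ((U(130, 411) + 101690) + R(37))) = (-423898 - 129137)*(3*66990 + ((130*411 + 101690) + (103/3)*37/(19879 + 8*37 + 103*37²))) = -553035*(200970 + ((53430 + 101690) + (103/3)*37/(19879 + 296 + 103*1369))) = -553035*(200970 + (155120 + (103/3)*37/(19879 + 296 + 141007))) = -553035*(200970 + (155120 + (103/3)*37/161182)) = -553035*(200970 + (155120 + (103/3)*37*(1/161182))) = -553035*(200970 + (155120 + 3811/483546)) = -553035*(200970 + 75007659331/483546) = -553035*172185898951/483546 = -4534515648874585/23026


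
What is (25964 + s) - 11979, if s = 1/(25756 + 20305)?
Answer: 644163086/46061 ≈ 13985.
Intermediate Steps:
s = 1/46061 ≈ 2.1710e-5
(25964 + s) - 11979 = (25964 + 1/46061) - 11979 = 1195927805/46061 - 11979 = 644163086/46061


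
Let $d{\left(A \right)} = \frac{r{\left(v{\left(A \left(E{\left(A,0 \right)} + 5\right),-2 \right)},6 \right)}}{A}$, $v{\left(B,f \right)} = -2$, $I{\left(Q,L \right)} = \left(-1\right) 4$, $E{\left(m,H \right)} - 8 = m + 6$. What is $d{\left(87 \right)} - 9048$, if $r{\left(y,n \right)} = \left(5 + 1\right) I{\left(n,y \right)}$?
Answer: $- \frac{262400}{29} \approx -9048.3$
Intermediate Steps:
$E{\left(m,H \right)} = 14 + m$ ($E{\left(m,H \right)} = 8 + \left(m + 6\right) = 8 + \left(6 + m\right) = 14 + m$)
$I{\left(Q,L \right)} = -4$
$r{\left(y,n \right)} = -24$ ($r{\left(y,n \right)} = \left(5 + 1\right) \left(-4\right) = 6 \left(-4\right) = -24$)
$d{\left(A \right)} = - \frac{24}{A}$
$d{\left(87 \right)} - 9048 = - \frac{24}{87} - 9048 = \left(-24\right) \frac{1}{87} - 9048 = - \frac{8}{29} - 9048 = - \frac{262400}{29}$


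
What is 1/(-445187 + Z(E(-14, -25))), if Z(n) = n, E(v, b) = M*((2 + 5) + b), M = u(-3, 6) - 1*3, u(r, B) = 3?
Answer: -1/445187 ≈ -2.2462e-6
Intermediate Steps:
M = 0 (M = 3 - 1*3 = 3 - 3 = 0)
E(v, b) = 0 (E(v, b) = 0*((2 + 5) + b) = 0*(7 + b) = 0)
1/(-445187 + Z(E(-14, -25))) = 1/(-445187 + 0) = 1/(-445187) = -1/445187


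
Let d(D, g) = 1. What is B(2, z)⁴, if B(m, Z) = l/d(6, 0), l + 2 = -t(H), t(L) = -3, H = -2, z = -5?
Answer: 1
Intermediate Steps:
l = 1 (l = -2 - 1*(-3) = -2 + 3 = 1)
B(m, Z) = 1 (B(m, Z) = 1/1 = 1*1 = 1)
B(2, z)⁴ = 1⁴ = 1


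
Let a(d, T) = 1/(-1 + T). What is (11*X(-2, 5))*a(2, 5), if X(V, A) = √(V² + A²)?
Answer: 11*√29/4 ≈ 14.809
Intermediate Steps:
X(V, A) = √(A² + V²)
(11*X(-2, 5))*a(2, 5) = (11*√(5² + (-2)²))/(-1 + 5) = (11*√(25 + 4))/4 = (11*√29)*(¼) = 11*√29/4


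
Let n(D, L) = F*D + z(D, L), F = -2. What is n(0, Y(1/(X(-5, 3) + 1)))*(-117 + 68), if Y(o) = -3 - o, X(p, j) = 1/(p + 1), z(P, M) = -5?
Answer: 245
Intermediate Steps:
X(p, j) = 1/(1 + p)
n(D, L) = -5 - 2*D (n(D, L) = -2*D - 5 = -5 - 2*D)
n(0, Y(1/(X(-5, 3) + 1)))*(-117 + 68) = (-5 - 2*0)*(-117 + 68) = (-5 + 0)*(-49) = -5*(-49) = 245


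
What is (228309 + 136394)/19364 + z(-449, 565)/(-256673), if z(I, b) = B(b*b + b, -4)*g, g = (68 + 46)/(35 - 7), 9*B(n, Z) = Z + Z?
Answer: 1965799147163/104374535412 ≈ 18.834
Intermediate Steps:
B(n, Z) = 2*Z/9 (B(n, Z) = (Z + Z)/9 = (2*Z)/9 = 2*Z/9)
g = 57/14 (g = 114/28 = 114*(1/28) = 57/14 ≈ 4.0714)
z(I, b) = -76/21 (z(I, b) = ((2/9)*(-4))*(57/14) = -8/9*57/14 = -76/21)
(228309 + 136394)/19364 + z(-449, 565)/(-256673) = (228309 + 136394)/19364 - 76/21/(-256673) = 364703*(1/19364) - 76/21*(-1/256673) = 364703/19364 + 76/5390133 = 1965799147163/104374535412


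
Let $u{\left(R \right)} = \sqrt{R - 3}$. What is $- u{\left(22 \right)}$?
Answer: $- \sqrt{19} \approx -4.3589$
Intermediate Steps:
$u{\left(R \right)} = \sqrt{-3 + R}$
$- u{\left(22 \right)} = - \sqrt{-3 + 22} = - \sqrt{19}$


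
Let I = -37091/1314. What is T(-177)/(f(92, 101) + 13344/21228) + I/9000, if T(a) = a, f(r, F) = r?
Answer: -61815867821/32296806000 ≈ -1.9140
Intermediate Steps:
I = -37091/1314 (I = -37091*1/1314 = -37091/1314 ≈ -28.228)
T(-177)/(f(92, 101) + 13344/21228) + I/9000 = -177/(92 + 13344/21228) - 37091/1314/9000 = -177/(92 + 13344*(1/21228)) - 37091/1314*1/9000 = -177/(92 + 1112/1769) - 37091/11826000 = -177/163860/1769 - 37091/11826000 = -177*1769/163860 - 37091/11826000 = -104371/54620 - 37091/11826000 = -61815867821/32296806000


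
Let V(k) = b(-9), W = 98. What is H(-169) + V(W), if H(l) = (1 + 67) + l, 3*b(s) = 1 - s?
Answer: -293/3 ≈ -97.667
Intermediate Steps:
b(s) = ⅓ - s/3 (b(s) = (1 - s)/3 = ⅓ - s/3)
V(k) = 10/3 (V(k) = ⅓ - ⅓*(-9) = ⅓ + 3 = 10/3)
H(l) = 68 + l
H(-169) + V(W) = (68 - 169) + 10/3 = -101 + 10/3 = -293/3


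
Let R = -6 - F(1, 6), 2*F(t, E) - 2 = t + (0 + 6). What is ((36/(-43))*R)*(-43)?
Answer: -378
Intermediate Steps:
F(t, E) = 4 + t/2 (F(t, E) = 1 + (t + (0 + 6))/2 = 1 + (t + 6)/2 = 1 + (6 + t)/2 = 1 + (3 + t/2) = 4 + t/2)
R = -21/2 (R = -6 - (4 + (½)*1) = -6 - (4 + ½) = -6 - 1*9/2 = -6 - 9/2 = -21/2 ≈ -10.500)
((36/(-43))*R)*(-43) = ((36/(-43))*(-21/2))*(-43) = ((36*(-1/43))*(-21/2))*(-43) = -36/43*(-21/2)*(-43) = (378/43)*(-43) = -378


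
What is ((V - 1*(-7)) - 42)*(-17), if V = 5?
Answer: 510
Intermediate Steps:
((V - 1*(-7)) - 42)*(-17) = ((5 - 1*(-7)) - 42)*(-17) = ((5 + 7) - 42)*(-17) = (12 - 42)*(-17) = -30*(-17) = 510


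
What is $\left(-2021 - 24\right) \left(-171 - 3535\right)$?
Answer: $7578770$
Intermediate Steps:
$\left(-2021 - 24\right) \left(-171 - 3535\right) = \left(-2045\right) \left(-3706\right) = 7578770$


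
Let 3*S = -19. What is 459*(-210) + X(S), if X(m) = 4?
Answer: -96386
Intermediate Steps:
S = -19/3 (S = (1/3)*(-19) = -19/3 ≈ -6.3333)
459*(-210) + X(S) = 459*(-210) + 4 = -96390 + 4 = -96386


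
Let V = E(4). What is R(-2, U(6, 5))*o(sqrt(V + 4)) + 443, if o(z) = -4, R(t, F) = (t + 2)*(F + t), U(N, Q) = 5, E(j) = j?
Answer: 443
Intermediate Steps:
V = 4
R(t, F) = (2 + t)*(F + t)
R(-2, U(6, 5))*o(sqrt(V + 4)) + 443 = ((-2)**2 + 2*5 + 2*(-2) + 5*(-2))*(-4) + 443 = (4 + 10 - 4 - 10)*(-4) + 443 = 0*(-4) + 443 = 0 + 443 = 443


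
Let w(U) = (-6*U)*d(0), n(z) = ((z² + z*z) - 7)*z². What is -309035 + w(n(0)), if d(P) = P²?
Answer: -309035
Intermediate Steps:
n(z) = z²*(-7 + 2*z²) (n(z) = ((z² + z²) - 7)*z² = (2*z² - 7)*z² = (-7 + 2*z²)*z² = z²*(-7 + 2*z²))
w(U) = 0 (w(U) = -6*U*0² = -6*U*0 = 0)
-309035 + w(n(0)) = -309035 + 0 = -309035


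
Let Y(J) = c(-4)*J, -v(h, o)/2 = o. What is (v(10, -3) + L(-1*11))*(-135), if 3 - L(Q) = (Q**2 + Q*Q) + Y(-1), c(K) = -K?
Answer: 30915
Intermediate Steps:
v(h, o) = -2*o
Y(J) = 4*J (Y(J) = (-1*(-4))*J = 4*J)
L(Q) = 7 - 2*Q**2 (L(Q) = 3 - ((Q**2 + Q*Q) + 4*(-1)) = 3 - ((Q**2 + Q**2) - 4) = 3 - (2*Q**2 - 4) = 3 - (-4 + 2*Q**2) = 3 + (4 - 2*Q**2) = 7 - 2*Q**2)
(v(10, -3) + L(-1*11))*(-135) = (-2*(-3) + (7 - 2*(-1*11)**2))*(-135) = (6 + (7 - 2*(-11)**2))*(-135) = (6 + (7 - 2*121))*(-135) = (6 + (7 - 242))*(-135) = (6 - 235)*(-135) = -229*(-135) = 30915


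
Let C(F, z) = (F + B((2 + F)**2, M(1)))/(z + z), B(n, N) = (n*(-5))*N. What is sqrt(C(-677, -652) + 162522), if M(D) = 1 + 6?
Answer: sqrt(4642978390)/163 ≈ 418.03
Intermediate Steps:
M(D) = 7
B(n, N) = -5*N*n (B(n, N) = (-5*n)*N = -5*N*n)
C(F, z) = (F - 35*(2 + F)**2)/(2*z) (C(F, z) = (F - 5*7*(2 + F)**2)/(z + z) = (F - 35*(2 + F)**2)/((2*z)) = (F - 35*(2 + F)**2)*(1/(2*z)) = (F - 35*(2 + F)**2)/(2*z))
sqrt(C(-677, -652) + 162522) = sqrt((1/2)*(-677 - 35*(2 - 677)**2)/(-652) + 162522) = sqrt((1/2)*(-1/652)*(-677 - 35*(-675)**2) + 162522) = sqrt((1/2)*(-1/652)*(-677 - 35*455625) + 162522) = sqrt((1/2)*(-1/652)*(-677 - 15946875) + 162522) = sqrt((1/2)*(-1/652)*(-15947552) + 162522) = sqrt(1993444/163 + 162522) = sqrt(28484530/163) = sqrt(4642978390)/163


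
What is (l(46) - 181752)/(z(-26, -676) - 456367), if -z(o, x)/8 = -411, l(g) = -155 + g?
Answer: 181861/453079 ≈ 0.40139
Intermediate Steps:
z(o, x) = 3288 (z(o, x) = -8*(-411) = 3288)
(l(46) - 181752)/(z(-26, -676) - 456367) = ((-155 + 46) - 181752)/(3288 - 456367) = (-109 - 181752)/(-453079) = -181861*(-1/453079) = 181861/453079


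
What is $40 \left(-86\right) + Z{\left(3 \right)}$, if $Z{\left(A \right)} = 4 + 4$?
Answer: $-3432$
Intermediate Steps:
$Z{\left(A \right)} = 8$
$40 \left(-86\right) + Z{\left(3 \right)} = 40 \left(-86\right) + 8 = -3440 + 8 = -3432$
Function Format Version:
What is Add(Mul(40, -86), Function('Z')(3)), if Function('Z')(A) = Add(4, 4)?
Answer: -3432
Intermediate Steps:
Function('Z')(A) = 8
Add(Mul(40, -86), Function('Z')(3)) = Add(Mul(40, -86), 8) = Add(-3440, 8) = -3432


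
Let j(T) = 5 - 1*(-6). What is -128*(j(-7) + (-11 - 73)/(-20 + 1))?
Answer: -37504/19 ≈ -1973.9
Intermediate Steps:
j(T) = 11 (j(T) = 5 + 6 = 11)
-128*(j(-7) + (-11 - 73)/(-20 + 1)) = -128*(11 + (-11 - 73)/(-20 + 1)) = -128*(11 - 84/(-19)) = -128*(11 - 84*(-1/19)) = -128*(11 + 84/19) = -128*293/19 = -37504/19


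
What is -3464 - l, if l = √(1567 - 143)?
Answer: -3464 - 4*√89 ≈ -3501.7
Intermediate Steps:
l = 4*√89 (l = √1424 = 4*√89 ≈ 37.736)
-3464 - l = -3464 - 4*√89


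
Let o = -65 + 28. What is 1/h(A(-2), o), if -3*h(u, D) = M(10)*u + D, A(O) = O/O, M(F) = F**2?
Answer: -1/21 ≈ -0.047619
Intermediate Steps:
o = -37
A(O) = 1
h(u, D) = -100*u/3 - D/3 (h(u, D) = -(10**2*u + D)/3 = -(100*u + D)/3 = -(D + 100*u)/3 = -100*u/3 - D/3)
1/h(A(-2), o) = 1/(-100/3*1 - 1/3*(-37)) = 1/(-100/3 + 37/3) = 1/(-21) = -1/21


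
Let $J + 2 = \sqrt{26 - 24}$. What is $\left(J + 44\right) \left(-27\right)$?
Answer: $-1134 - 27 \sqrt{2} \approx -1172.2$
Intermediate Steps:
$J = -2 + \sqrt{2}$ ($J = -2 + \sqrt{26 - 24} = -2 + \sqrt{2} \approx -0.58579$)
$\left(J + 44\right) \left(-27\right) = \left(\left(-2 + \sqrt{2}\right) + 44\right) \left(-27\right) = \left(42 + \sqrt{2}\right) \left(-27\right) = -1134 - 27 \sqrt{2}$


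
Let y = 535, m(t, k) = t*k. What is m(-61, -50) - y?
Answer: 2515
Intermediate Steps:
m(t, k) = k*t
m(-61, -50) - y = -50*(-61) - 1*535 = 3050 - 535 = 2515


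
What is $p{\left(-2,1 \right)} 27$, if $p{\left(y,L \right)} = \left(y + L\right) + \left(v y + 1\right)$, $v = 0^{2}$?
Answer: $0$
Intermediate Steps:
$v = 0$
$p{\left(y,L \right)} = 1 + L + y$ ($p{\left(y,L \right)} = \left(y + L\right) + \left(0 y + 1\right) = \left(L + y\right) + \left(0 + 1\right) = \left(L + y\right) + 1 = 1 + L + y$)
$p{\left(-2,1 \right)} 27 = \left(1 + 1 - 2\right) 27 = 0 \cdot 27 = 0$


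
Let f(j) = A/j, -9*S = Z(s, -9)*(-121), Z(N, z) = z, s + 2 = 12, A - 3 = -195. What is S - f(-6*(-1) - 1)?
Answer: -413/5 ≈ -82.600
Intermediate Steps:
A = -192 (A = 3 - 195 = -192)
s = 10 (s = -2 + 12 = 10)
S = -121 (S = -(-1)*(-121) = -⅑*1089 = -121)
f(j) = -192/j
S - f(-6*(-1) - 1) = -121 - (-192)/(-6*(-1) - 1) = -121 - (-192)/(6 - 1) = -121 - (-192)/5 = -121 - 1*(-192/5) = -121 + 192/5 = -413/5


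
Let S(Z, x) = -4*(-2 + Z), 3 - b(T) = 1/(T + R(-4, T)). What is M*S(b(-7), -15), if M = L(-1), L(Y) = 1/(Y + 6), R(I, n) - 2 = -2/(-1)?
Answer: -16/15 ≈ -1.0667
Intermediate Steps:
R(I, n) = 4 (R(I, n) = 2 - 2/(-1) = 2 - 2*(-1) = 2 + 2 = 4)
b(T) = 3 - 1/(4 + T) (b(T) = 3 - 1/(T + 4) = 3 - 1/(4 + T))
S(Z, x) = 8 - 4*Z
L(Y) = 1/(6 + Y)
M = 1/5 (M = 1/(6 - 1) = 1/5 ≈ 0.20000)
M*S(b(-7), -15) = (8 - 4*(11 + 3*(-7))/(4 - 7))/5 = (8 - 4*(11 - 21)/(-3))/5 = (8 - (-4)*(-10)/3)/5 = (8 - 4*10/3)/5 = (8 - 40/3)/5 = (1/5)*(-16/3) = -16/15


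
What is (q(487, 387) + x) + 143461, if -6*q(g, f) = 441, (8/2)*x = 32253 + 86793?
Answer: 173149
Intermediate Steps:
x = 59523/2 (x = (32253 + 86793)/4 = (1/4)*119046 = 59523/2 ≈ 29762.)
q(g, f) = -147/2 (q(g, f) = -1/6*441 = -147/2)
(q(487, 387) + x) + 143461 = (-147/2 + 59523/2) + 143461 = 29688 + 143461 = 173149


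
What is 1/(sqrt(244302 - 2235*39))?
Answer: sqrt(157137)/157137 ≈ 0.0025227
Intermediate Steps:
1/(sqrt(244302 - 2235*39)) = 1/(sqrt(244302 - 87165)) = 1/(sqrt(157137)) = sqrt(157137)/157137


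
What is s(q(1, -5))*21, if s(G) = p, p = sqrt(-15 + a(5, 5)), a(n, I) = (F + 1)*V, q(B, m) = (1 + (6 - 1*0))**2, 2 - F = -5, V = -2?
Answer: 21*I*sqrt(31) ≈ 116.92*I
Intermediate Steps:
F = 7 (F = 2 - 1*(-5) = 2 + 5 = 7)
q(B, m) = 49 (q(B, m) = (1 + (6 + 0))**2 = (1 + 6)**2 = 7**2 = 49)
a(n, I) = -16 (a(n, I) = (7 + 1)*(-2) = 8*(-2) = -16)
p = I*sqrt(31) (p = sqrt(-15 - 16) = sqrt(-31) = I*sqrt(31) ≈ 5.5678*I)
s(G) = I*sqrt(31)
s(q(1, -5))*21 = (I*sqrt(31))*21 = 21*I*sqrt(31)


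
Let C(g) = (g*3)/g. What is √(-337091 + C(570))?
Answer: 8*I*√5267 ≈ 580.59*I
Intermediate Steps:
C(g) = 3 (C(g) = (3*g)/g = 3)
√(-337091 + C(570)) = √(-337091 + 3) = √(-337088) = 8*I*√5267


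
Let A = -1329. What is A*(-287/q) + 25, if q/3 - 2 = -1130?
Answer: -98941/1128 ≈ -87.714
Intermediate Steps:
q = -3384 (q = 6 + 3*(-1130) = 6 - 3390 = -3384)
A*(-287/q) + 25 = -(-381423)/(-3384) + 25 = -(-381423)*(-1)/3384 + 25 = -1329*287/3384 + 25 = -127141/1128 + 25 = -98941/1128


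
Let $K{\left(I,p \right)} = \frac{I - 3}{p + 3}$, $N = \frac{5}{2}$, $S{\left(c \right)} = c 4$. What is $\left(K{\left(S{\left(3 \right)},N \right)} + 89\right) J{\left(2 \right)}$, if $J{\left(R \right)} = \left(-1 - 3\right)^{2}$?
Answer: $\frac{15952}{11} \approx 1450.2$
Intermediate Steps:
$S{\left(c \right)} = 4 c$
$J{\left(R \right)} = 16$ ($J{\left(R \right)} = \left(-4\right)^{2} = 16$)
$N = \frac{5}{2}$ ($N = 5 \cdot \frac{1}{2} = \frac{5}{2} \approx 2.5$)
$K{\left(I,p \right)} = \frac{-3 + I}{3 + p}$
$\left(K{\left(S{\left(3 \right)},N \right)} + 89\right) J{\left(2 \right)} = \left(\frac{-3 + 4 \cdot 3}{3 + \frac{5}{2}} + 89\right) 16 = \left(\frac{-3 + 12}{\frac{11}{2}} + 89\right) 16 = \left(\frac{2}{11} \cdot 9 + 89\right) 16 = \left(\frac{18}{11} + 89\right) 16 = \frac{997}{11} \cdot 16 = \frac{15952}{11}$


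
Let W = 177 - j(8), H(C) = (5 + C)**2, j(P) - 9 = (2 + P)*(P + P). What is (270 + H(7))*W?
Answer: 3312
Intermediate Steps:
j(P) = 9 + 2*P*(2 + P) (j(P) = 9 + (2 + P)*(P + P) = 9 + (2 + P)*(2*P) = 9 + 2*P*(2 + P))
W = 8 (W = 177 - (9 + 2*8**2 + 4*8) = 177 - (9 + 2*64 + 32) = 177 - (9 + 128 + 32) = 177 - 1*169 = 177 - 169 = 8)
(270 + H(7))*W = (270 + (5 + 7)**2)*8 = (270 + 12**2)*8 = (270 + 144)*8 = 414*8 = 3312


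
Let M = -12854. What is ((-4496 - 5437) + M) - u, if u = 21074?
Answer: -43861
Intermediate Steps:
((-4496 - 5437) + M) - u = ((-4496 - 5437) - 12854) - 1*21074 = (-9933 - 12854) - 21074 = -22787 - 21074 = -43861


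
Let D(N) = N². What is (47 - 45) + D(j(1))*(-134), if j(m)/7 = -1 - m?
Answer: -26262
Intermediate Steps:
j(m) = -7 - 7*m (j(m) = 7*(-1 - m) = -7 - 7*m)
(47 - 45) + D(j(1))*(-134) = (47 - 45) + (-7 - 7*1)²*(-134) = 2 + (-7 - 7)²*(-134) = 2 + (-14)²*(-134) = 2 + 196*(-134) = 2 - 26264 = -26262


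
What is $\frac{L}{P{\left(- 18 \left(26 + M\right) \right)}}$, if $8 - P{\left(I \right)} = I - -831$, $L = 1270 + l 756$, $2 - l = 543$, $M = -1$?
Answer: $\frac{407726}{373} \approx 1093.1$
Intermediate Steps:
$l = -541$ ($l = 2 - 543 = -541$)
$L = -407726$ ($L = 1270 - 408996 = -407726$)
$P{\left(I \right)} = -823 - I$ ($P{\left(I \right)} = 8 - \left(I - -831\right) = 8 - \left(I + 831\right) = 8 - \left(831 + I\right) = -823 - I$)
$\frac{L}{P{\left(- 18 \left(26 + M\right) \right)}} = - \frac{407726}{-823 - - 18 \left(26 - 1\right)} = - \frac{407726}{-823 - \left(-18\right) 25} = - \frac{407726}{-823 - -450} = - \frac{407726}{-823 + 450} = - \frac{407726}{-373} = \left(-407726\right) \left(- \frac{1}{373}\right) = \frac{407726}{373}$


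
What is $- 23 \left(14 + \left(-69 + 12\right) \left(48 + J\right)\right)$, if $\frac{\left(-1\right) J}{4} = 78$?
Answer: $-346426$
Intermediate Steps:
$J = -312$ ($J = \left(-4\right) 78 = -312$)
$- 23 \left(14 + \left(-69 + 12\right) \left(48 + J\right)\right) = - 23 \left(14 + \left(-69 + 12\right) \left(48 - 312\right)\right) = - 23 \left(14 - -15048\right) = - 23 \left(14 + 15048\right) = \left(-23\right) 15062 = -346426$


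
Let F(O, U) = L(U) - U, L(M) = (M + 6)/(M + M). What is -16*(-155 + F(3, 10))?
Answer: 13136/5 ≈ 2627.2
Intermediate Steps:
L(M) = (6 + M)/(2*M) (L(M) = (6 + M)/((2*M)) = (6 + M)*(1/(2*M)) = (6 + M)/(2*M))
F(O, U) = -U + (6 + U)/(2*U) (F(O, U) = (6 + U)/(2*U) - U = -U + (6 + U)/(2*U))
-16*(-155 + F(3, 10)) = -16*(-155 + (1/2 - 1*10 + 3/10)) = -16*(-155 + (1/2 - 10 + 3*(1/10))) = -16*(-155 + (1/2 - 10 + 3/10)) = -16*(-155 - 46/5) = -16*(-821/5) = 13136/5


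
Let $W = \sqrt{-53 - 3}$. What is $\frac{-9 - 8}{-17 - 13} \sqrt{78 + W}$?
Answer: $\frac{17 \sqrt{78 + 2 i \sqrt{14}}}{30} \approx 5.0104 + 0.2398 i$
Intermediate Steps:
$W = 2 i \sqrt{14}$ ($W = \sqrt{-56} = 2 i \sqrt{14} \approx 7.4833 i$)
$\frac{-9 - 8}{-17 - 13} \sqrt{78 + W} = \frac{-9 - 8}{-17 - 13} \sqrt{78 + 2 i \sqrt{14}} = - \frac{17}{-30} \sqrt{78 + 2 i \sqrt{14}} = \left(-17\right) \left(- \frac{1}{30}\right) \sqrt{78 + 2 i \sqrt{14}} = \frac{17 \sqrt{78 + 2 i \sqrt{14}}}{30}$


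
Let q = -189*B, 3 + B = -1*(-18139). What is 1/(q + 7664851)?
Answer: 1/4237147 ≈ 2.3601e-7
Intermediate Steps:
B = 18136 (B = -3 - 1*(-18139) = -3 + 18139 = 18136)
q = -3427704 (q = -189*18136 = -3427704)
1/(q + 7664851) = 1/(-3427704 + 7664851) = 1/4237147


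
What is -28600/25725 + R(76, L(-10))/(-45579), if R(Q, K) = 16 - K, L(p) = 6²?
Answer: -17373932/15633597 ≈ -1.1113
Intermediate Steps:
L(p) = 36
-28600/25725 + R(76, L(-10))/(-45579) = -28600/25725 + (16 - 1*36)/(-45579) = -28600*1/25725 + (16 - 36)*(-1/45579) = -1144/1029 - 20*(-1/45579) = -1144/1029 + 20/45579 = -17373932/15633597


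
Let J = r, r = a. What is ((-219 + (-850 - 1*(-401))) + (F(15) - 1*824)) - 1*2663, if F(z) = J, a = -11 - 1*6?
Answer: -4172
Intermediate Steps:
a = -17 (a = -11 - 6 = -17)
r = -17
J = -17
F(z) = -17
((-219 + (-850 - 1*(-401))) + (F(15) - 1*824)) - 1*2663 = ((-219 + (-850 - 1*(-401))) + (-17 - 1*824)) - 1*2663 = ((-219 + (-850 + 401)) + (-17 - 824)) - 2663 = ((-219 - 449) - 841) - 2663 = (-668 - 841) - 2663 = -1509 - 2663 = -4172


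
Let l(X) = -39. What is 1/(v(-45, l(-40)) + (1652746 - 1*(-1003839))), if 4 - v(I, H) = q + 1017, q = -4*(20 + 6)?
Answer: 1/2655676 ≈ 3.7655e-7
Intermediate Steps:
q = -104 (q = -4*26 = -104)
v(I, H) = -909 (v(I, H) = 4 - (-104 + 1017) = 4 - 1*913 = 4 - 913 = -909)
1/(v(-45, l(-40)) + (1652746 - 1*(-1003839))) = 1/(-909 + (1652746 - 1*(-1003839))) = 1/(-909 + (1652746 + 1003839)) = 1/(-909 + 2656585) = 1/2655676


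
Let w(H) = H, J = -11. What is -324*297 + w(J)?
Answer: -96239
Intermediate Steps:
-324*297 + w(J) = -324*297 - 11 = -96228 - 11 = -96239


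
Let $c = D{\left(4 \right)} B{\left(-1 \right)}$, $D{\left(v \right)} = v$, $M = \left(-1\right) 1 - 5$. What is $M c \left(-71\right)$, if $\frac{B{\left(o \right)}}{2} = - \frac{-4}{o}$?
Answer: $-13632$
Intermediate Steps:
$M = -6$ ($M = -1 - 5 = -6$)
$B{\left(o \right)} = \frac{8}{o}$ ($B{\left(o \right)} = 2 \left(- \frac{-4}{o}\right) = 2 \frac{4}{o} = \frac{8}{o}$)
$c = -32$ ($c = 4 \frac{8}{-1} = 4 \cdot 8 \left(-1\right) = 4 \left(-8\right) = -32$)
$M c \left(-71\right) = \left(-6\right) \left(-32\right) \left(-71\right) = 192 \left(-71\right) = -13632$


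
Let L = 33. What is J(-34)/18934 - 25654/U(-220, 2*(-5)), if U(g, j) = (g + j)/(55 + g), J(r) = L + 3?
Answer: -4007295483/217741 ≈ -18404.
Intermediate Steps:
J(r) = 36 (J(r) = 33 + 3 = 36)
U(g, j) = (g + j)/(55 + g)
J(-34)/18934 - 25654/U(-220, 2*(-5)) = 36/18934 - 25654*(55 - 220)/(-220 + 2*(-5)) = 36*(1/18934) - 25654*(-165/(-220 - 10)) = 18/9467 - 25654/((-1/165*(-230))) = 18/9467 - 25654/46/33 = 18/9467 - 25654*33/46 = 18/9467 - 423291/23 = -4007295483/217741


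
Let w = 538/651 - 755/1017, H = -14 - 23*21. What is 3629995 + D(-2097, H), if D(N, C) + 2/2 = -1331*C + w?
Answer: 947087082736/220689 ≈ 4.2915e+6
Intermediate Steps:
H = -497 (H = -14 - 483 = -497)
w = 18547/220689 (w = 538*(1/651) - 755*1/1017 = 538/651 - 755/1017 = 18547/220689 ≈ 0.084041)
D(N, C) = -202142/220689 - 1331*C (D(N, C) = -1 + (-1331*C + 18547/220689) = -1 + (18547/220689 - 1331*C) = -202142/220689 - 1331*C)
3629995 + D(-2097, H) = 3629995 + (-202142/220689 - 1331*(-497)) = 3629995 + (-202142/220689 + 661507) = 3629995 + 145987116181/220689 = 947087082736/220689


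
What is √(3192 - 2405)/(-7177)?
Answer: -√787/7177 ≈ -0.0039088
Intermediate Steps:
√(3192 - 2405)/(-7177) = √787*(-1/7177) = -√787/7177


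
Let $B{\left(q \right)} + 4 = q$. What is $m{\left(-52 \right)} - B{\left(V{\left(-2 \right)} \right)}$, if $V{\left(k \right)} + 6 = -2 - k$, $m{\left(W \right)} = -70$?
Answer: $-60$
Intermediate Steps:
$V{\left(k \right)} = -8 - k$ ($V{\left(k \right)} = -6 - \left(2 + k\right) = -8 - k$)
$B{\left(q \right)} = -4 + q$
$m{\left(-52 \right)} - B{\left(V{\left(-2 \right)} \right)} = -70 - \left(-4 - 6\right) = -70 - -10 = -70 + 10 = -60$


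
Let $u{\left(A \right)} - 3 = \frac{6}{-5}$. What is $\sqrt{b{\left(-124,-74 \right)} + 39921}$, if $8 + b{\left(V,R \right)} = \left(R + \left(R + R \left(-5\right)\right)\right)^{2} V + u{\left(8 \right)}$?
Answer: $\frac{i \sqrt{151782530}}{5} \approx 2464.0 i$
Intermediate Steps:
$u{\left(A \right)} = \frac{9}{5}$ ($u{\left(A \right)} = 3 + \frac{6}{-5} = 3 + 6 \left(- \frac{1}{5}\right) = 3 - \frac{6}{5} = \frac{9}{5}$)
$b{\left(V,R \right)} = - \frac{31}{5} + 9 V R^{2}$ ($b{\left(V,R \right)} = -8 + \left(\left(R + \left(R + R \left(-5\right)\right)\right)^{2} V + \frac{9}{5}\right) = -8 + \left(\left(R + \left(R - 5 R\right)\right)^{2} V + \frac{9}{5}\right) = -8 + \left(\left(R - 4 R\right)^{2} V + \frac{9}{5}\right) = -8 + \left(\left(- 3 R\right)^{2} V + \frac{9}{5}\right) = -8 + \left(9 R^{2} V + \frac{9}{5}\right) = -8 + \left(9 V R^{2} + \frac{9}{5}\right) = -8 + \left(\frac{9}{5} + 9 V R^{2}\right) = - \frac{31}{5} + 9 V R^{2}$)
$\sqrt{b{\left(-124,-74 \right)} + 39921} = \sqrt{\left(- \frac{31}{5} + 9 \left(-124\right) \left(-74\right)^{2}\right) + 39921} = \sqrt{\left(- \frac{31}{5} + 9 \left(-124\right) 5476\right) + 39921} = \sqrt{\left(- \frac{31}{5} - 6111216\right) + 39921} = \sqrt{- \frac{30556111}{5} + 39921} = \sqrt{- \frac{30356506}{5}} = \frac{i \sqrt{151782530}}{5}$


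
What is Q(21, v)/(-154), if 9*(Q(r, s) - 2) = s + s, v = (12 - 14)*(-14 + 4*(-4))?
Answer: -23/231 ≈ -0.099567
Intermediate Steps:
v = 60 (v = -2*(-14 - 16) = -2*(-30) = 60)
Q(r, s) = 2 + 2*s/9 (Q(r, s) = 2 + (s + s)/9 = 2 + (2*s)/9 = 2 + 2*s/9)
Q(21, v)/(-154) = (2 + (2/9)*60)/(-154) = (2 + 40/3)*(-1/154) = (46/3)*(-1/154) = -23/231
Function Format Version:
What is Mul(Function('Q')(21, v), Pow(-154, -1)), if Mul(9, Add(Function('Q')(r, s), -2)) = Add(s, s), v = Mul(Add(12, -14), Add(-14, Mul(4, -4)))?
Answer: Rational(-23, 231) ≈ -0.099567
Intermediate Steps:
v = 60 (v = Mul(-2, Add(-14, -16)) = Mul(-2, -30) = 60)
Function('Q')(r, s) = Add(2, Mul(Rational(2, 9), s)) (Function('Q')(r, s) = Add(2, Mul(Rational(1, 9), Add(s, s))) = Add(2, Mul(Rational(1, 9), Mul(2, s))) = Add(2, Mul(Rational(2, 9), s)))
Mul(Function('Q')(21, v), Pow(-154, -1)) = Mul(Add(2, Mul(Rational(2, 9), 60)), Pow(-154, -1)) = Mul(Add(2, Rational(40, 3)), Rational(-1, 154)) = Mul(Rational(46, 3), Rational(-1, 154)) = Rational(-23, 231)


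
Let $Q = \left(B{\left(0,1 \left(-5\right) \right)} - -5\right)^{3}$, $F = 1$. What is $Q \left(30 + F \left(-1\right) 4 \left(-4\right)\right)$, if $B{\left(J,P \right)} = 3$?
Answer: $23552$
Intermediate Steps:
$Q = 512$ ($Q = \left(3 - -5\right)^{3} = \left(3 + 5\right)^{3} = 8^{3} = 512$)
$Q \left(30 + F \left(-1\right) 4 \left(-4\right)\right) = 512 \left(30 + 1 \left(-1\right) 4 \left(-4\right)\right) = 512 \left(30 + \left(-1\right) 4 \left(-4\right)\right) = 512 \left(30 - -16\right) = 512 \left(30 + 16\right) = 512 \cdot 46 = 23552$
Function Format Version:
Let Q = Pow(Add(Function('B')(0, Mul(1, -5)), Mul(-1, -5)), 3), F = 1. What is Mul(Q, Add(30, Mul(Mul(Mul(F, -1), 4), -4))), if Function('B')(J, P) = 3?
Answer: 23552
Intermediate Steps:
Q = 512 (Q = Pow(Add(3, Mul(-1, -5)), 3) = Pow(Add(3, 5), 3) = Pow(8, 3) = 512)
Mul(Q, Add(30, Mul(Mul(Mul(F, -1), 4), -4))) = Mul(512, Add(30, Mul(Mul(Mul(1, -1), 4), -4))) = Mul(512, Add(30, Mul(Mul(-1, 4), -4))) = Mul(512, Add(30, Mul(-4, -4))) = Mul(512, Add(30, 16)) = Mul(512, 46) = 23552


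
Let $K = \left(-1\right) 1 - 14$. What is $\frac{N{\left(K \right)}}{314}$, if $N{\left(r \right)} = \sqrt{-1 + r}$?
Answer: $\frac{2 i}{157} \approx 0.012739 i$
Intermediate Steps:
$K = -15$ ($K = -1 - 14 = -15$)
$\frac{N{\left(K \right)}}{314} = \frac{\sqrt{-1 - 15}}{314} = \sqrt{-16} \cdot \frac{1}{314} = 4 i \frac{1}{314} = \frac{2 i}{157}$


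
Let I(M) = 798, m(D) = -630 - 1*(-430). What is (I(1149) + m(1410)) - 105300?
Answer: -104702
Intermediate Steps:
m(D) = -200 (m(D) = -630 + 430 = -200)
(I(1149) + m(1410)) - 105300 = (798 - 200) - 105300 = 598 - 105300 = -104702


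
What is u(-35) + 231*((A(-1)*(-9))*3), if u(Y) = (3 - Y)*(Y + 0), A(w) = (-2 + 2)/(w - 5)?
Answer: -1330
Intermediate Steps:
A(w) = 0 (A(w) = 0/(-5 + w) = 0)
u(Y) = Y*(3 - Y) (u(Y) = (3 - Y)*Y = Y*(3 - Y))
u(-35) + 231*((A(-1)*(-9))*3) = -35*(3 - 1*(-35)) + 231*((0*(-9))*3) = -35*(3 + 35) + 231*(0*3) = -35*38 + 231*0 = -1330 + 0 = -1330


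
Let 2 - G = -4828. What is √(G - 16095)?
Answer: I*√11265 ≈ 106.14*I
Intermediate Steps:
G = 4830 (G = 2 - 1*(-4828) = 2 + 4828 = 4830)
√(G - 16095) = √(4830 - 16095) = √(-11265) = I*√11265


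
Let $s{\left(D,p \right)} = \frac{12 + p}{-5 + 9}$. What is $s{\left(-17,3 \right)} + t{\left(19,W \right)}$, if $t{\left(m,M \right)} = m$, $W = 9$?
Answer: $\frac{91}{4} \approx 22.75$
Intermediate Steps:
$s{\left(D,p \right)} = 3 + \frac{p}{4}$ ($s{\left(D,p \right)} = \frac{12 + p}{4} = \left(12 + p\right) \frac{1}{4} = 3 + \frac{p}{4}$)
$s{\left(-17,3 \right)} + t{\left(19,W \right)} = \left(3 + \frac{1}{4} \cdot 3\right) + 19 = \left(3 + \frac{3}{4}\right) + 19 = \frac{15}{4} + 19 = \frac{91}{4}$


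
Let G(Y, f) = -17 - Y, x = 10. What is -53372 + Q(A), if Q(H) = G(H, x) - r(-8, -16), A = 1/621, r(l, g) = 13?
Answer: -33162643/621 ≈ -53402.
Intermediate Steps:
A = 1/621 ≈ 0.0016103
Q(H) = -30 - H (Q(H) = (-17 - H) - 1*13 = (-17 - H) - 13 = -30 - H)
-53372 + Q(A) = -53372 + (-30 - 1*1/621) = -53372 + (-30 - 1/621) = -53372 - 18631/621 = -33162643/621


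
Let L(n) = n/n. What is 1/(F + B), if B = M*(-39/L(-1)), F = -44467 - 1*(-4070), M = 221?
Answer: -1/49016 ≈ -2.0401e-5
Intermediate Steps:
L(n) = 1
F = -40397 (F = -44467 + 4070 = -40397)
B = -8619 (B = 221*(-39/1) = 221*(-39*1) = 221*(-39) = -8619)
1/(F + B) = 1/(-40397 - 8619) = 1/(-49016) = -1/49016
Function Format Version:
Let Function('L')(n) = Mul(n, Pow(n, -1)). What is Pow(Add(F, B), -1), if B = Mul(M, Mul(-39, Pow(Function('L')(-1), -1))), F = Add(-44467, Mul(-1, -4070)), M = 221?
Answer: Rational(-1, 49016) ≈ -2.0401e-5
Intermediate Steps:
Function('L')(n) = 1
F = -40397 (F = Add(-44467, 4070) = -40397)
B = -8619 (B = Mul(221, Mul(-39, Pow(1, -1))) = Mul(221, Mul(-39, 1)) = Mul(221, -39) = -8619)
Pow(Add(F, B), -1) = Pow(Add(-40397, -8619), -1) = Pow(-49016, -1) = Rational(-1, 49016)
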